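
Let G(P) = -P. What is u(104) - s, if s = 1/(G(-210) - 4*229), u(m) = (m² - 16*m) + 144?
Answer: 6562977/706 ≈ 9296.0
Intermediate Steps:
u(m) = 144 + m² - 16*m
s = -1/706 (s = 1/(-1*(-210) - 4*229) = 1/(210 - 916) = 1/(-706) = -1/706 ≈ -0.0014164)
u(104) - s = (144 + 104² - 16*104) - 1*(-1/706) = (144 + 10816 - 1664) + 1/706 = 9296 + 1/706 = 6562977/706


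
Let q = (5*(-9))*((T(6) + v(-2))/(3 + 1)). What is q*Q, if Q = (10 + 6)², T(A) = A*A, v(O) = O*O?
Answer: -115200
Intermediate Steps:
v(O) = O²
T(A) = A²
Q = 256 (Q = 16² = 256)
q = -450 (q = (5*(-9))*((6² + (-2)²)/(3 + 1)) = -45*(36 + 4)/4 = -1800/4 = -45*10 = -450)
q*Q = -450*256 = -115200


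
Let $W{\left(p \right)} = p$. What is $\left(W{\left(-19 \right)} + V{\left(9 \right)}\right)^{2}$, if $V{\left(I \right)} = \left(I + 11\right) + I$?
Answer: $100$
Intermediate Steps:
$V{\left(I \right)} = 11 + 2 I$ ($V{\left(I \right)} = \left(11 + I\right) + I = 11 + 2 I$)
$\left(W{\left(-19 \right)} + V{\left(9 \right)}\right)^{2} = \left(-19 + \left(11 + 2 \cdot 9\right)\right)^{2} = \left(-19 + \left(11 + 18\right)\right)^{2} = \left(-19 + 29\right)^{2} = 10^{2} = 100$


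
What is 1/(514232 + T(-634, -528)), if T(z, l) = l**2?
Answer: 1/793016 ≈ 1.2610e-6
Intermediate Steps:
1/(514232 + T(-634, -528)) = 1/(514232 + (-528)**2) = 1/(514232 + 278784) = 1/793016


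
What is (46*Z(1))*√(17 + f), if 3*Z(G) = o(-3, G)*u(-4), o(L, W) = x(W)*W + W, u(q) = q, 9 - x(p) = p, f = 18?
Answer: -552*√35 ≈ -3265.7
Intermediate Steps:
x(p) = 9 - p
o(L, W) = W + W*(9 - W) (o(L, W) = (9 - W)*W + W = W*(9 - W) + W = W + W*(9 - W))
Z(G) = -4*G*(10 - G)/3 (Z(G) = ((G*(10 - G))*(-4))/3 = (-4*G*(10 - G))/3 = -4*G*(10 - G)/3)
(46*Z(1))*√(17 + f) = (46*((4/3)*1*(-10 + 1)))*√(17 + 18) = (46*((4/3)*1*(-9)))*√35 = (46*(-12))*√35 = -552*√35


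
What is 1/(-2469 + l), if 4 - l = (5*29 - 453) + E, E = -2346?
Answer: 1/189 ≈ 0.0052910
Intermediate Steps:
l = 2658 (l = 4 - ((5*29 - 453) - 2346) = 4 - ((145 - 453) - 2346) = 4 - (-308 - 2346) = 4 - 1*(-2654) = 4 + 2654 = 2658)
1/(-2469 + l) = 1/(-2469 + 2658) = 1/189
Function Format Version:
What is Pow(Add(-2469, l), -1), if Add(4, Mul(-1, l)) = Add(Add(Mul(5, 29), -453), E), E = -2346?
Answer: Rational(1, 189) ≈ 0.0052910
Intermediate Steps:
l = 2658 (l = Add(4, Mul(-1, Add(Add(Mul(5, 29), -453), -2346))) = Add(4, Mul(-1, Add(Add(145, -453), -2346))) = Add(4, Mul(-1, Add(-308, -2346))) = Add(4, Mul(-1, -2654)) = Add(4, 2654) = 2658)
Pow(Add(-2469, l), -1) = Pow(Add(-2469, 2658), -1) = Pow(189, -1) = Rational(1, 189)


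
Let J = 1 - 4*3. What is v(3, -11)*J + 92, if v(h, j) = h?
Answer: 59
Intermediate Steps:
J = -11 (J = 1 - 12 = -11)
v(3, -11)*J + 92 = 3*(-11) + 92 = -33 + 92 = 59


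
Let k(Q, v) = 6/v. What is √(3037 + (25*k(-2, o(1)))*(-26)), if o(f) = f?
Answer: I*√863 ≈ 29.377*I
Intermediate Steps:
√(3037 + (25*k(-2, o(1)))*(-26)) = √(3037 + (25*(6/1))*(-26)) = √(3037 + (25*(6*1))*(-26)) = √(3037 + (25*6)*(-26)) = √(3037 + 150*(-26)) = √(3037 - 3900) = √(-863) = I*√863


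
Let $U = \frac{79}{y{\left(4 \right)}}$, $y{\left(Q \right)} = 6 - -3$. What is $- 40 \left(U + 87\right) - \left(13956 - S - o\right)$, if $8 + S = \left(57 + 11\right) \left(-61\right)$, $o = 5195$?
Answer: $- \frac{150733}{9} \approx -16748.0$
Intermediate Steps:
$y{\left(Q \right)} = 9$ ($y{\left(Q \right)} = 6 + 3 = 9$)
$U = \frac{79}{9} \approx 8.7778$
$S = -4156$ ($S = -8 + \left(57 + 11\right) \left(-61\right) = -8 + 68 \left(-61\right) = -8 - 4148 = -4156$)
$- 40 \left(U + 87\right) - \left(13956 - S - o\right) = - 40 \left(\frac{79}{9} + 87\right) + \left(\left(5195 - 4156\right) - 13956\right) = \left(-40\right) \frac{862}{9} + \left(1039 - 13956\right) = - \frac{34480}{9} - 12917 = - \frac{150733}{9}$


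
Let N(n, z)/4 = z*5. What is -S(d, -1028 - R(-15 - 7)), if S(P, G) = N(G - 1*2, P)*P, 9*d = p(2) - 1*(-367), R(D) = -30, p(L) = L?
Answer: -33620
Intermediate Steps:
N(n, z) = 20*z (N(n, z) = 4*(z*5) = 4*(5*z) = 20*z)
d = 41 (d = (2 - 1*(-367))/9 = (2 + 367)/9 = (⅑)*369 = 41)
S(P, G) = 20*P² (S(P, G) = (20*P)*P = 20*P²)
-S(d, -1028 - R(-15 - 7)) = -20*41² = -20*1681 = -1*33620 = -33620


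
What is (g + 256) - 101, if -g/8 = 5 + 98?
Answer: -669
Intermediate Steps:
g = -824 (g = -8*(5 + 98) = -8*103 = -824)
(g + 256) - 101 = (-824 + 256) - 101 = -568 - 101 = -669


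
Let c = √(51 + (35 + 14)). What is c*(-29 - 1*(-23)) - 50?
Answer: -110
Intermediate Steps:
c = 10 (c = √(51 + 49) = √100 = 10)
c*(-29 - 1*(-23)) - 50 = 10*(-29 - 1*(-23)) - 50 = 10*(-29 + 23) - 50 = 10*(-6) - 50 = -60 - 50 = -110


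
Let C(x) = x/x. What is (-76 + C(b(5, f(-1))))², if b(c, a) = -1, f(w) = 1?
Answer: 5625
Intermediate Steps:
C(x) = 1
(-76 + C(b(5, f(-1))))² = (-76 + 1)² = (-75)² = 5625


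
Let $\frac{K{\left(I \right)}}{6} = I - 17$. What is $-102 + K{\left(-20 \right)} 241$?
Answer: $-53604$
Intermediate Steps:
$K{\left(I \right)} = -102 + 6 I$ ($K{\left(I \right)} = 6 \left(I - 17\right) = 6 \left(-17 + I\right) = -102 + 6 I$)
$-102 + K{\left(-20 \right)} 241 = -102 + \left(-102 + 6 \left(-20\right)\right) 241 = -102 + \left(-102 - 120\right) 241 = -102 - 53502 = -53604$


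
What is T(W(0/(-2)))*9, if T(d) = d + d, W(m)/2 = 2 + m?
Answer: 72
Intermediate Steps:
W(m) = 4 + 2*m (W(m) = 2*(2 + m) = 4 + 2*m)
T(d) = 2*d
T(W(0/(-2)))*9 = (2*(4 + 2*(0/(-2))))*9 = (2*(4 + 2*(0*(-½))))*9 = (2*(4 + 2*0))*9 = (2*(4 + 0))*9 = (2*4)*9 = 8*9 = 72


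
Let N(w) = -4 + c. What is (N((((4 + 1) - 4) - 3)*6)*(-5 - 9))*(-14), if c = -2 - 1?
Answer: -1372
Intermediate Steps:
c = -3
N(w) = -7 (N(w) = -4 - 3 = -7)
(N((((4 + 1) - 4) - 3)*6)*(-5 - 9))*(-14) = -7*(-5 - 9)*(-14) = -7*(-14)*(-14) = 98*(-14) = -1372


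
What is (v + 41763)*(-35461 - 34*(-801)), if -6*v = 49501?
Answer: -1654260479/6 ≈ -2.7571e+8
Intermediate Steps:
v = -49501/6 (v = -⅙*49501 = -49501/6 ≈ -8250.2)
(v + 41763)*(-35461 - 34*(-801)) = (-49501/6 + 41763)*(-35461 - 34*(-801)) = 201077*(-35461 + 27234)/6 = (201077/6)*(-8227) = -1654260479/6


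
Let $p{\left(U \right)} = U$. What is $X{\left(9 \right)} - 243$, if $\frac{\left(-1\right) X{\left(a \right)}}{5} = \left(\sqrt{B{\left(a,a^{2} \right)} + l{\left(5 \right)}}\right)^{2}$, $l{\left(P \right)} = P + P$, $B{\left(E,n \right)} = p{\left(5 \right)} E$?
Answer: $-518$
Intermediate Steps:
$B{\left(E,n \right)} = 5 E$
$l{\left(P \right)} = 2 P$
$X{\left(a \right)} = -50 - 25 a$ ($X{\left(a \right)} = - 5 \left(\sqrt{5 a + 2 \cdot 5}\right)^{2} = - 5 \left(\sqrt{5 a + 10}\right)^{2} = - 5 \left(\sqrt{10 + 5 a}\right)^{2} = - 5 \left(10 + 5 a\right) = -50 - 25 a$)
$X{\left(9 \right)} - 243 = \left(-50 - 225\right) - 243 = -275 - 243 = -518$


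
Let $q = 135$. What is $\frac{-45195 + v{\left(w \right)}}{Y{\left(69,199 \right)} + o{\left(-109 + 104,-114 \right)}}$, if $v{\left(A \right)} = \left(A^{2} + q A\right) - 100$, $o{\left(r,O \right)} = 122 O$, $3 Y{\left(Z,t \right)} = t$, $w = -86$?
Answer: $\frac{148527}{41525} \approx 3.5768$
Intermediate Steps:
$Y{\left(Z,t \right)} = \frac{t}{3}$
$v{\left(A \right)} = -100 + A^{2} + 135 A$ ($v{\left(A \right)} = \left(A^{2} + 135 A\right) - 100 = -100 + A^{2} + 135 A$)
$\frac{-45195 + v{\left(w \right)}}{Y{\left(69,199 \right)} + o{\left(-109 + 104,-114 \right)}} = \frac{-45195 + \left(-100 + \left(-86\right)^{2} + 135 \left(-86\right)\right)}{\frac{1}{3} \cdot 199 + 122 \left(-114\right)} = \frac{-45195 - 4314}{\frac{199}{3} - 13908} = \frac{-45195 - 4314}{- \frac{41525}{3}} = \left(-49509\right) \left(- \frac{3}{41525}\right) = \frac{148527}{41525}$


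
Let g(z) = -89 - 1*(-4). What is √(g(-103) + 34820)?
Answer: √34735 ≈ 186.37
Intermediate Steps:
g(z) = -85 (g(z) = -89 + 4 = -85)
√(g(-103) + 34820) = √(-85 + 34820) = √34735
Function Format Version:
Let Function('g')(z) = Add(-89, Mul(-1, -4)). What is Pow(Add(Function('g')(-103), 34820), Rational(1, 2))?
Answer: Pow(34735, Rational(1, 2)) ≈ 186.37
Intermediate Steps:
Function('g')(z) = -85 (Function('g')(z) = Add(-89, 4) = -85)
Pow(Add(Function('g')(-103), 34820), Rational(1, 2)) = Pow(Add(-85, 34820), Rational(1, 2)) = Pow(34735, Rational(1, 2))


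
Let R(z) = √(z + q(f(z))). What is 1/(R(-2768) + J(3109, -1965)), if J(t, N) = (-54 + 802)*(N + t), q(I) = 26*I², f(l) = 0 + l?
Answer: 53482/45752738893 - √12450291/183010955572 ≈ 1.1497e-6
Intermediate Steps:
f(l) = l
J(t, N) = 748*N + 748*t (J(t, N) = 748*(N + t) = 748*N + 748*t)
R(z) = √(z + 26*z²)
1/(R(-2768) + J(3109, -1965)) = 1/(√(-2768*(1 + 26*(-2768))) + (748*(-1965) + 748*3109)) = 1/(√(-2768*(1 - 71968)) + (-1469820 + 2325532)) = 1/(√(-2768*(-71967)) + 855712) = 1/(√199204656 + 855712) = 1/(4*√12450291 + 855712) = 1/(855712 + 4*√12450291)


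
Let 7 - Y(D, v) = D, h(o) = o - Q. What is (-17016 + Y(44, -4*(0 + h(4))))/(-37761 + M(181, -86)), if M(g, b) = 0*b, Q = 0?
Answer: 17053/37761 ≈ 0.45160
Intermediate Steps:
h(o) = o (h(o) = o - 1*0 = o + 0 = o)
M(g, b) = 0
Y(D, v) = 7 - D
(-17016 + Y(44, -4*(0 + h(4))))/(-37761 + M(181, -86)) = (-17016 + (7 - 1*44))/(-37761 + 0) = (-17016 + (7 - 44))/(-37761) = (-17016 - 37)*(-1/37761) = -17053*(-1/37761) = 17053/37761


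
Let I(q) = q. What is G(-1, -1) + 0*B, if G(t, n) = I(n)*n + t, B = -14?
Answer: 0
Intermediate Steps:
G(t, n) = t + n² (G(t, n) = n*n + t = n² + t = t + n²)
G(-1, -1) + 0*B = (-1 + (-1)²) + 0*(-14) = (-1 + 1) + 0 = 0 + 0 = 0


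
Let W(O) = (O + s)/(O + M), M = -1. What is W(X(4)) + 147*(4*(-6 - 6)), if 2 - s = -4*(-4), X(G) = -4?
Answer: -35262/5 ≈ -7052.4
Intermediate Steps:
s = -14 (s = 2 - (-4)*(-4) = 2 - 1*16 = 2 - 16 = -14)
W(O) = (-14 + O)/(-1 + O) (W(O) = (O - 14)/(O - 1) = (-14 + O)/(-1 + O))
W(X(4)) + 147*(4*(-6 - 6)) = (-14 - 4)/(-1 - 4) + 147*(4*(-6 - 6)) = -18/(-5) + 147*(4*(-12)) = -⅕*(-18) + 147*(-48) = 18/5 - 7056 = -35262/5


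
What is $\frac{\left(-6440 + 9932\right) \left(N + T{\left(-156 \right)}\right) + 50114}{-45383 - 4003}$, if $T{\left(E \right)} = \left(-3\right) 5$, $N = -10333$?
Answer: $\frac{18042551}{24693} \approx 730.67$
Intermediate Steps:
$T{\left(E \right)} = -15$
$\frac{\left(-6440 + 9932\right) \left(N + T{\left(-156 \right)}\right) + 50114}{-45383 - 4003} = \frac{\left(-6440 + 9932\right) \left(-10333 - 15\right) + 50114}{-45383 - 4003} = \frac{3492 \left(-10348\right) + 50114}{-49386} = \left(-36135216 + 50114\right) \left(- \frac{1}{49386}\right) = \left(-36085102\right) \left(- \frac{1}{49386}\right) = \frac{18042551}{24693}$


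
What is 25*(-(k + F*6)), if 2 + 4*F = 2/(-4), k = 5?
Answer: -125/4 ≈ -31.250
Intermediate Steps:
F = -5/8 (F = -½ + (2/(-4))/4 = -½ + (2*(-¼))/4 = -½ + (¼)*(-½) = -½ - ⅛ = -5/8 ≈ -0.62500)
25*(-(k + F*6)) = 25*(-(5 - 5/8*6)) = 25*(-(5 - 15/4)) = 25*(-1*5/4) = 25*(-5/4) = -125/4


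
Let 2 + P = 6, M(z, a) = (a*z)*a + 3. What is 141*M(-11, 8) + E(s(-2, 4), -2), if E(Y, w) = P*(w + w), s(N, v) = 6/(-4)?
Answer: -98857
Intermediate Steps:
M(z, a) = 3 + z*a² (M(z, a) = z*a² + 3 = 3 + z*a²)
P = 4 (P = -2 + 6 = 4)
s(N, v) = -3/2 (s(N, v) = 6*(-¼) = -3/2)
E(Y, w) = 8*w (E(Y, w) = 4*(w + w) = 4*(2*w) = 8*w)
141*M(-11, 8) + E(s(-2, 4), -2) = 141*(3 - 11*8²) + 8*(-2) = 141*(3 - 11*64) - 16 = 141*(3 - 704) - 16 = 141*(-701) - 16 = -98841 - 16 = -98857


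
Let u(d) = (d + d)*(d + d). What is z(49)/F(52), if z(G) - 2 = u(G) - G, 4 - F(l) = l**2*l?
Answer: -9557/140604 ≈ -0.067971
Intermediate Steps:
u(d) = 4*d**2 (u(d) = (2*d)*(2*d) = 4*d**2)
F(l) = 4 - l**3 (F(l) = 4 - l**2*l = 4 - l**3)
z(G) = 2 - G + 4*G**2 (z(G) = 2 + (4*G**2 - G) = 2 + (-G + 4*G**2) = 2 - G + 4*G**2)
z(49)/F(52) = (2 - 1*49 + 4*49**2)/(4 - 1*52**3) = (2 - 49 + 4*2401)/(4 - 1*140608) = (2 - 49 + 9604)/(4 - 140608) = 9557/(-140604) = 9557*(-1/140604) = -9557/140604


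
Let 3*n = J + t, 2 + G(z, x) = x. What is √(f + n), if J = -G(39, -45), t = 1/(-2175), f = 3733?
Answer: √709341421/435 ≈ 61.226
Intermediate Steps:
G(z, x) = -2 + x
t = -1/2175 ≈ -0.00045977
J = 47 (J = -(-2 - 45) = -1*(-47) = 47)
n = 102224/6525 (n = (47 - 1/2175)/3 = (⅓)*(102224/2175) = 102224/6525 ≈ 15.667)
√(f + n) = √(3733 + 102224/6525) = √(24460049/6525) = √709341421/435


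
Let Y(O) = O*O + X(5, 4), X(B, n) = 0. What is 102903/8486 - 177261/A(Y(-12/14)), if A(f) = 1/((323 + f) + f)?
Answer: -3416550938901/59402 ≈ -5.7516e+7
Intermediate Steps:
Y(O) = O**2 (Y(O) = O*O + 0 = O**2 + 0 = O**2)
A(f) = 1/(323 + 2*f)
102903/8486 - 177261/A(Y(-12/14)) = 102903/8486 - 177261/(1/(323 + 2*(-12/14)**2)) = 102903*(1/8486) - 177261/(1/(323 + 2*(-12*1/14)**2)) = 102903/8486 - 177261/(1/(323 + 2*(-6/7)**2)) = 102903/8486 - 177261/(1/(323 + 2*(36/49))) = 102903/8486 - 177261/(1/(323 + 72/49)) = 102903/8486 - 177261/(1/(15899/49)) = 102903/8486 - 177261/49/15899 = 102903/8486 - 177261*15899/49 = 102903/8486 - 402610377/7 = -3416550938901/59402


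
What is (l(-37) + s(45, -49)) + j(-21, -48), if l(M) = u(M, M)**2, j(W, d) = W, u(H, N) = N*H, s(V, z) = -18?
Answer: 1874122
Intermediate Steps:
u(H, N) = H*N
l(M) = M**4 (l(M) = (M*M)**2 = (M**2)**2 = M**4)
(l(-37) + s(45, -49)) + j(-21, -48) = ((-37)**4 - 18) - 21 = (1874161 - 18) - 21 = 1874143 - 21 = 1874122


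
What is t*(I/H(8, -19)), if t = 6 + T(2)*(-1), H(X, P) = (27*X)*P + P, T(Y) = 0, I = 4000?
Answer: -24000/4123 ≈ -5.8210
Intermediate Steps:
H(X, P) = P + 27*P*X (H(X, P) = 27*P*X + P = P + 27*P*X)
t = 6 (t = 6 + 0*(-1) = 6 + 0 = 6)
t*(I/H(8, -19)) = 6*(4000/((-19*(1 + 27*8)))) = 6*(4000/((-19*(1 + 216)))) = 6*(4000/((-19*217))) = 6*(4000/(-4123)) = 6*(4000*(-1/4123)) = 6*(-4000/4123) = -24000/4123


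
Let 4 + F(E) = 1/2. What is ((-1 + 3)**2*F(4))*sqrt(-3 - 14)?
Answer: -14*I*sqrt(17) ≈ -57.724*I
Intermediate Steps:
F(E) = -7/2 (F(E) = -4 + 1/2 = -7/2)
((-1 + 3)**2*F(4))*sqrt(-3 - 14) = ((-1 + 3)**2*(-7/2))*sqrt(-3 - 14) = (2**2*(-7/2))*sqrt(-17) = (4*(-7/2))*(I*sqrt(17)) = -14*I*sqrt(17)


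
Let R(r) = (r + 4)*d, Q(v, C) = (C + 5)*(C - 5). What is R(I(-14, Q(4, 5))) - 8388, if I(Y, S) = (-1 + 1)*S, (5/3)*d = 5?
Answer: -8376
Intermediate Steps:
d = 3 (d = (⅗)*5 = 3)
Q(v, C) = (-5 + C)*(5 + C) (Q(v, C) = (5 + C)*(-5 + C) = (-5 + C)*(5 + C))
I(Y, S) = 0 (I(Y, S) = 0*S = 0)
R(r) = 12 + 3*r (R(r) = (r + 4)*3 = (4 + r)*3 = 12 + 3*r)
R(I(-14, Q(4, 5))) - 8388 = (12 + 3*0) - 8388 = (12 + 0) - 8388 = 12 - 8388 = -8376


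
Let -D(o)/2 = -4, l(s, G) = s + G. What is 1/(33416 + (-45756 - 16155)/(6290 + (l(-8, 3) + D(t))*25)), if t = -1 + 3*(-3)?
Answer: 6365/212630929 ≈ 2.9935e-5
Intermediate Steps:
l(s, G) = G + s
t = -10 (t = -1 - 9 = -10)
D(o) = 8 (D(o) = -2*(-4) = 8)
1/(33416 + (-45756 - 16155)/(6290 + (l(-8, 3) + D(t))*25)) = 1/(33416 + (-45756 - 16155)/(6290 + ((3 - 8) + 8)*25)) = 1/(33416 - 61911/(6290 + (-5 + 8)*25)) = 1/(33416 - 61911/(6290 + 3*25)) = 1/(33416 - 61911/(6290 + 75)) = 1/(33416 - 61911/6365) = 1/(212630929/6365) = 6365/212630929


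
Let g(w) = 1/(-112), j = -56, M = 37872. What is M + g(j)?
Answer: 4241663/112 ≈ 37872.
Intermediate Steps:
g(w) = -1/112
M + g(j) = 37872 - 1/112 = 4241663/112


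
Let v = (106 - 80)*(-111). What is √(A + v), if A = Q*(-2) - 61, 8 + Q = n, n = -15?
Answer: I*√2901 ≈ 53.861*I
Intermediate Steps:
Q = -23 (Q = -8 - 15 = -23)
A = -15 (A = -23*(-2) - 61 = 46 - 61 = -15)
v = -2886 (v = 26*(-111) = -2886)
√(A + v) = √(-15 - 2886) = √(-2901) = I*√2901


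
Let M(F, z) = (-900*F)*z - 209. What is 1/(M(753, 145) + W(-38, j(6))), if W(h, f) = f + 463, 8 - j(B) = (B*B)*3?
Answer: -1/98266346 ≈ -1.0176e-8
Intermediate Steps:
j(B) = 8 - 3*B**2 (j(B) = 8 - B*B*3 = 8 - B**2*3 = 8 - 3*B**2)
W(h, f) = 463 + f
M(F, z) = -209 - 900*F*z (M(F, z) = -900*F*z - 209 = -209 - 900*F*z)
1/(M(753, 145) + W(-38, j(6))) = 1/((-209 - 900*753*145) + (463 + (8 - 3*6**2))) = 1/((-209 - 98266500) + (463 + (8 - 3*36))) = 1/(-98266709 + (463 + (8 - 108))) = 1/(-98266709 + (463 - 100)) = 1/(-98266709 + 363) = 1/(-98266346) = -1/98266346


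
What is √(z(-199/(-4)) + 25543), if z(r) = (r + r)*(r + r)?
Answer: √141773/2 ≈ 188.26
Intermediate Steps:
z(r) = 4*r² (z(r) = (2*r)*(2*r) = 4*r²)
√(z(-199/(-4)) + 25543) = √(4*(-199/(-4))² + 25543) = √(4*(-199*(-¼))² + 25543) = √(4*(199/4)² + 25543) = √(4*(39601/16) + 25543) = √(39601/4 + 25543) = √(141773/4) = √141773/2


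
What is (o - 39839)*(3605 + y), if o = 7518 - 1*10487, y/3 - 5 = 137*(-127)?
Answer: 2079484216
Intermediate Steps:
y = -52182 (y = 15 + 3*(137*(-127)) = 15 + 3*(-17399) = 15 - 52197 = -52182)
o = -2969 (o = 7518 - 10487 = -2969)
(o - 39839)*(3605 + y) = (-2969 - 39839)*(3605 - 52182) = -42808*(-48577) = 2079484216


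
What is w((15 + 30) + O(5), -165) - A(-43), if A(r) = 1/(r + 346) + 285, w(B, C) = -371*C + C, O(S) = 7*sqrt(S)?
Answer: 18411794/303 ≈ 60765.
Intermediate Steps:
w(B, C) = -370*C
A(r) = 285 + 1/(346 + r) (A(r) = 1/(346 + r) + 285 = 285 + 1/(346 + r))
w((15 + 30) + O(5), -165) - A(-43) = -370*(-165) - (98611 + 285*(-43))/(346 - 43) = 61050 - (98611 - 12255)/303 = 61050 - 86356/303 = 18411794/303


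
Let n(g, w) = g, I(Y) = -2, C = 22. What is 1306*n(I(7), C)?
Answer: -2612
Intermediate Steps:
1306*n(I(7), C) = 1306*(-2) = -2612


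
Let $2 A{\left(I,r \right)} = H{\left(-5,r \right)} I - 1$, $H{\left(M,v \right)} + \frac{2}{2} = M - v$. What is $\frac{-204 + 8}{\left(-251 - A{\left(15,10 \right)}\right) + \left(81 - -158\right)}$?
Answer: $- \frac{56}{31} \approx -1.8065$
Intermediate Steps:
$H{\left(M,v \right)} = -1 + M - v$ ($H{\left(M,v \right)} = -1 + \left(M - v\right) = -1 + M - v$)
$A{\left(I,r \right)} = - \frac{1}{2} + \frac{I \left(-6 - r\right)}{2}$ ($A{\left(I,r \right)} = \frac{\left(-1 - 5 - r\right) I - 1}{2} = \frac{\left(-6 - r\right) I - 1}{2} = \frac{I \left(-6 - r\right) - 1}{2} = \frac{-1 + I \left(-6 - r\right)}{2} = - \frac{1}{2} + \frac{I \left(-6 - r\right)}{2}$)
$\frac{-204 + 8}{\left(-251 - A{\left(15,10 \right)}\right) + \left(81 - -158\right)} = \frac{-204 + 8}{\left(-251 - \left(- \frac{1}{2} - \frac{15 \left(6 + 10\right)}{2}\right)\right) + \left(81 - -158\right)} = - \frac{196}{\left(-251 - \left(- \frac{1}{2} - \frac{15}{2} \cdot 16\right)\right) + \left(81 + 158\right)} = - \frac{196}{\left(-251 - \left(- \frac{1}{2} - 120\right)\right) + 239} = - \frac{196}{\left(-251 - - \frac{241}{2}\right) + 239} = - \frac{196}{\left(-251 + \frac{241}{2}\right) + 239} = - \frac{196}{- \frac{261}{2} + 239} = - \frac{196}{\frac{217}{2}} = \left(-196\right) \frac{2}{217} = - \frac{56}{31}$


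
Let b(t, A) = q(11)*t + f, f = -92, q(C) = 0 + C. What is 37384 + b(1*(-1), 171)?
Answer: 37281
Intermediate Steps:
q(C) = C
b(t, A) = -92 + 11*t (b(t, A) = 11*t - 92 = -92 + 11*t)
37384 + b(1*(-1), 171) = 37384 + (-92 + 11*(1*(-1))) = 37384 + (-92 + 11*(-1)) = 37384 + (-92 - 11) = 37384 - 103 = 37281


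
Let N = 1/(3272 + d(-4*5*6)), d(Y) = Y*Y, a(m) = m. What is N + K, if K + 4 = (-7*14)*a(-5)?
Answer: 8588593/17672 ≈ 486.00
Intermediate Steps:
d(Y) = Y²
N = 1/17672 (N = 1/(3272 + (-4*5*6)²) = 1/(3272 + (-20*6)²) = 1/(3272 + (-120)²) = 1/(3272 + 14400) = 1/17672 ≈ 5.6587e-5)
K = 486 (K = -4 - 7*14*(-5) = -4 - 98*(-5) = -4 + 490 = 486)
N + K = 1/17672 + 486 = 8588593/17672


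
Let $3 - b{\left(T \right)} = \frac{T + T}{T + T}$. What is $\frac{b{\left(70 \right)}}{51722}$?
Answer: $\frac{1}{25861} \approx 3.8668 \cdot 10^{-5}$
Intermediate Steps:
$b{\left(T \right)} = 2$ ($b{\left(T \right)} = 3 - \frac{T + T}{T + T} = 3 - \frac{2 T}{2 T} = 3 - 2 T \frac{1}{2 T} = 3 - 1 = 2$)
$\frac{b{\left(70 \right)}}{51722} = \frac{2}{51722} = 2 \cdot \frac{1}{51722} = \frac{1}{25861}$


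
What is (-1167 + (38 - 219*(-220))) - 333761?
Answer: -286710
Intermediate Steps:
(-1167 + (38 - 219*(-220))) - 333761 = (-1167 + (38 + 48180)) - 333761 = (-1167 + 48218) - 333761 = 47051 - 333761 = -286710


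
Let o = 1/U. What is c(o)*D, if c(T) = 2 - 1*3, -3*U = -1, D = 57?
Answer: -57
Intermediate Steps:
U = ⅓ (U = -⅓*(-1) = ⅓ ≈ 0.33333)
o = 3 (o = 1/(⅓) = 3)
c(T) = -1 (c(T) = 2 - 3 = -1)
c(o)*D = -1*57 = -57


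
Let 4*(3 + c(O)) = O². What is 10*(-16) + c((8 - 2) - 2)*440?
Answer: 280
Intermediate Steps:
c(O) = -3 + O²/4
10*(-16) + c((8 - 2) - 2)*440 = 10*(-16) + (-3 + ((8 - 2) - 2)²/4)*440 = -160 + (-3 + (6 - 2)²/4)*440 = -160 + (-3 + (¼)*4²)*440 = -160 + (-3 + (¼)*16)*440 = -160 + (-3 + 4)*440 = -160 + 1*440 = -160 + 440 = 280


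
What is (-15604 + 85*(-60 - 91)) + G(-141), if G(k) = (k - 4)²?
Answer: -7414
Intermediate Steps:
G(k) = (-4 + k)²
(-15604 + 85*(-60 - 91)) + G(-141) = (-15604 + 85*(-60 - 91)) + (-4 - 141)² = (-15604 + 85*(-151)) + (-145)² = (-15604 - 12835) + 21025 = -28439 + 21025 = -7414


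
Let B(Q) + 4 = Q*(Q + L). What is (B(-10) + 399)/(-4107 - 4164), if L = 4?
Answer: -455/8271 ≈ -0.055012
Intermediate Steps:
B(Q) = -4 + Q*(4 + Q) (B(Q) = -4 + Q*(Q + 4) = -4 + Q*(4 + Q))
(B(-10) + 399)/(-4107 - 4164) = ((-4 + (-10)**2 + 4*(-10)) + 399)/(-4107 - 4164) = ((-4 + 100 - 40) + 399)/(-8271) = (56 + 399)*(-1/8271) = 455*(-1/8271) = -455/8271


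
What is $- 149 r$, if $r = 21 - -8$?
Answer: $-4321$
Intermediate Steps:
$r = 29$ ($r = 21 + 8 = 29$)
$- 149 r = \left(-149\right) 29 = -4321$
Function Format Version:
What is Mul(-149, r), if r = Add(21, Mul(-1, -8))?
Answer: -4321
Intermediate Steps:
r = 29 (r = Add(21, 8) = 29)
Mul(-149, r) = Mul(-149, 29) = -4321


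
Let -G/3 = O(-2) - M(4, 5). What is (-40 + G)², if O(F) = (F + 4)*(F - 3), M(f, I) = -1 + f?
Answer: 1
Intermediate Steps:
O(F) = (-3 + F)*(4 + F) (O(F) = (4 + F)*(-3 + F) = (-3 + F)*(4 + F))
G = 39 (G = -3*((-12 - 2 + (-2)²) - (-1 + 4)) = -3*((-12 - 2 + 4) - 1*3) = -3*(-10 - 3) = -3*(-13) = 39)
(-40 + G)² = (-40 + 39)² = (-1)² = 1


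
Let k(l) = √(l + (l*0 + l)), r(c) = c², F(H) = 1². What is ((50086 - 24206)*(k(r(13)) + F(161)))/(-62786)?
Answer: -12940/31393 - 168220*√2/31393 ≈ -7.9903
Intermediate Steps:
F(H) = 1
k(l) = √2*√l (k(l) = √(l + (0 + l)) = √(l + l) = √(2*l) = √2*√l)
((50086 - 24206)*(k(r(13)) + F(161)))/(-62786) = ((50086 - 24206)*(√2*√(13²) + 1))/(-62786) = (25880*(√2*√169 + 1))*(-1/62786) = (25880*(√2*13 + 1))*(-1/62786) = (25880*(13*√2 + 1))*(-1/62786) = (25880*(1 + 13*√2))*(-1/62786) = (25880 + 336440*√2)*(-1/62786) = -12940/31393 - 168220*√2/31393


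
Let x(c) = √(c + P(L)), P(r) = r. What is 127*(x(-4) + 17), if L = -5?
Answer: 2159 + 381*I ≈ 2159.0 + 381.0*I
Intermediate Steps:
x(c) = √(-5 + c) (x(c) = √(c - 5) = √(-5 + c))
127*(x(-4) + 17) = 127*(√(-5 - 4) + 17) = 127*(√(-9) + 17) = 127*(3*I + 17) = 127*(17 + 3*I) = 2159 + 381*I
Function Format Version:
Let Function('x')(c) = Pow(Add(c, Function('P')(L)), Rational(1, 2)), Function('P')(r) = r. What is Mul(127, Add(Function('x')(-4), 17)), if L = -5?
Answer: Add(2159, Mul(381, I)) ≈ Add(2159.0, Mul(381.00, I))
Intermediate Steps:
Function('x')(c) = Pow(Add(-5, c), Rational(1, 2)) (Function('x')(c) = Pow(Add(c, -5), Rational(1, 2)) = Pow(Add(-5, c), Rational(1, 2)))
Mul(127, Add(Function('x')(-4), 17)) = Mul(127, Add(Pow(Add(-5, -4), Rational(1, 2)), 17)) = Mul(127, Add(Pow(-9, Rational(1, 2)), 17)) = Mul(127, Add(Mul(3, I), 17)) = Mul(127, Add(17, Mul(3, I))) = Add(2159, Mul(381, I))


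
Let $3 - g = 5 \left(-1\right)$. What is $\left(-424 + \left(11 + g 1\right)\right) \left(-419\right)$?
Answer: $169695$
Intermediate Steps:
$g = 8$ ($g = 3 - 5 \left(-1\right) = 3 - -5 = 3 + 5 = 8$)
$\left(-424 + \left(11 + g 1\right)\right) \left(-419\right) = \left(-424 + \left(11 + 8 \cdot 1\right)\right) \left(-419\right) = \left(-424 + \left(11 + 8\right)\right) \left(-419\right) = \left(-424 + 19\right) \left(-419\right) = \left(-405\right) \left(-419\right) = 169695$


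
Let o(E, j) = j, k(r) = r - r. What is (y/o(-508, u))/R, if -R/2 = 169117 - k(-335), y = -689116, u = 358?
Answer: 172279/30271943 ≈ 0.0056910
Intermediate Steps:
k(r) = 0
R = -338234 (R = -2*(169117 - 1*0) = -2*(169117 + 0) = -2*169117 = -338234)
(y/o(-508, u))/R = -689116/358/(-338234) = -689116*1/358*(-1/338234) = -344558/179*(-1/338234) = 172279/30271943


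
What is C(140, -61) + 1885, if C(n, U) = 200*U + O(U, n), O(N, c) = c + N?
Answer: -10236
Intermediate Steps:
O(N, c) = N + c
C(n, U) = n + 201*U (C(n, U) = 200*U + (U + n) = n + 201*U)
C(140, -61) + 1885 = (140 + 201*(-61)) + 1885 = (140 - 12261) + 1885 = -12121 + 1885 = -10236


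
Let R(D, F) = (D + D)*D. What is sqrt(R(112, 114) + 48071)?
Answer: sqrt(73159) ≈ 270.48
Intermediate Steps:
R(D, F) = 2*D**2 (R(D, F) = (2*D)*D = 2*D**2)
sqrt(R(112, 114) + 48071) = sqrt(2*112**2 + 48071) = sqrt(2*12544 + 48071) = sqrt(25088 + 48071) = sqrt(73159)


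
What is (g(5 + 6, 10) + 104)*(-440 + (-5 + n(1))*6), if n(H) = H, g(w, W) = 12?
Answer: -53824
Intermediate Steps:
(g(5 + 6, 10) + 104)*(-440 + (-5 + n(1))*6) = (12 + 104)*(-440 + (-5 + 1)*6) = 116*(-440 - 4*6) = 116*(-440 - 24) = 116*(-464) = -53824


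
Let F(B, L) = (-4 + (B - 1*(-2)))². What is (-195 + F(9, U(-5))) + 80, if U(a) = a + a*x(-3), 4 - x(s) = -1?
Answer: -66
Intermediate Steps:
x(s) = 5 (x(s) = 4 - 1*(-1) = 4 + 1 = 5)
U(a) = 6*a (U(a) = a + a*5 = a + 5*a = 6*a)
F(B, L) = (-2 + B)² (F(B, L) = (-4 + (B + 2))² = (-4 + (2 + B))² = (-2 + B)²)
(-195 + F(9, U(-5))) + 80 = (-195 + (-2 + 9)²) + 80 = (-195 + 7²) + 80 = (-195 + 49) + 80 = -146 + 80 = -66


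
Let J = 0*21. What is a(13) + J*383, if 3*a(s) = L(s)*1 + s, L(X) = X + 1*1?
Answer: 9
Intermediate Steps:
L(X) = 1 + X (L(X) = X + 1 = 1 + X)
J = 0
a(s) = 1/3 + 2*s/3 (a(s) = ((1 + s)*1 + s)/3 = ((1 + s) + s)/3 = (1 + 2*s)/3 = 1/3 + 2*s/3)
a(13) + J*383 = (1/3 + (2/3)*13) + 0*383 = (1/3 + 26/3) + 0 = 9 + 0 = 9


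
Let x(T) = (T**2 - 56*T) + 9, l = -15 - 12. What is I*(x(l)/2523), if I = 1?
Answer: 750/841 ≈ 0.89180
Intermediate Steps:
l = -27
x(T) = 9 + T**2 - 56*T
I*(x(l)/2523) = 1*((9 + (-27)**2 - 56*(-27))/2523) = 1*((9 + 729 + 1512)*(1/2523)) = 1*(2250*(1/2523)) = 1*(750/841) = 750/841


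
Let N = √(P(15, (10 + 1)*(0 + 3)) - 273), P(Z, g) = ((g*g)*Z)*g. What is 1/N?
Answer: √538782/538782 ≈ 0.0013624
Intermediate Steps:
P(Z, g) = Z*g³ (P(Z, g) = (g²*Z)*g = (Z*g²)*g = Z*g³)
N = √538782 (N = √(15*((10 + 1)*(0 + 3))³ - 273) = √(15*(11*3)³ - 273) = √(15*33³ - 273) = √(15*35937 - 273) = √(539055 - 273) = √538782 ≈ 734.02)
1/N = 1/(√538782) = √538782/538782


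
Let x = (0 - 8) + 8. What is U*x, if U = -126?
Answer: 0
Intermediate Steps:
x = 0 (x = -8 + 8 = 0)
U*x = -126*0 = 0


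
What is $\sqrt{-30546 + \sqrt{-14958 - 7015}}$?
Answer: $\sqrt{-30546 + i \sqrt{21973}} \approx 0.4241 + 174.77 i$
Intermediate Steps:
$\sqrt{-30546 + \sqrt{-14958 - 7015}} = \sqrt{-30546 + \sqrt{-21973}} = \sqrt{-30546 + i \sqrt{21973}}$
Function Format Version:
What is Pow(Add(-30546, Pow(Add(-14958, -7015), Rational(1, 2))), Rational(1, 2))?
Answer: Pow(Add(-30546, Mul(I, Pow(21973, Rational(1, 2)))), Rational(1, 2)) ≈ Add(0.4241, Mul(174.77, I))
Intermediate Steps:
Pow(Add(-30546, Pow(Add(-14958, -7015), Rational(1, 2))), Rational(1, 2)) = Pow(Add(-30546, Pow(-21973, Rational(1, 2))), Rational(1, 2)) = Pow(Add(-30546, Mul(I, Pow(21973, Rational(1, 2)))), Rational(1, 2))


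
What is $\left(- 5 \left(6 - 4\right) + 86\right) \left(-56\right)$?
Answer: $-4256$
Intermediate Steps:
$\left(- 5 \left(6 - 4\right) + 86\right) \left(-56\right) = \left(\left(-5\right) 2 + 86\right) \left(-56\right) = \left(-10 + 86\right) \left(-56\right) = 76 \left(-56\right) = -4256$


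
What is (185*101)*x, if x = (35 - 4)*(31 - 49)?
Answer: -10426230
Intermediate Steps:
x = -558 (x = 31*(-18) = -558)
(185*101)*x = (185*101)*(-558) = 18685*(-558) = -10426230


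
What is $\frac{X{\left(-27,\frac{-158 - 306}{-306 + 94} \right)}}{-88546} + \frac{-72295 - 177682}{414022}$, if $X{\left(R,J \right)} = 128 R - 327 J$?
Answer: $- \frac{77256164159}{138784255474} \approx -0.55666$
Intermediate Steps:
$X{\left(R,J \right)} = - 327 J + 128 R$
$\frac{X{\left(-27,\frac{-158 - 306}{-306 + 94} \right)}}{-88546} + \frac{-72295 - 177682}{414022} = \frac{- 327 \frac{-158 - 306}{-306 + 94} + 128 \left(-27\right)}{-88546} + \frac{-72295 - 177682}{414022} = \left(- 327 \left(- \frac{464}{-212}\right) - 3456\right) \left(- \frac{1}{88546}\right) - \frac{35711}{59146} = \left(- 327 \left(\left(-464\right) \left(- \frac{1}{212}\right)\right) - 3456\right) \left(- \frac{1}{88546}\right) - \frac{35711}{59146} = \left(\left(-327\right) \frac{116}{53} - 3456\right) \left(- \frac{1}{88546}\right) - \frac{35711}{59146} = \left(- \frac{37932}{53} - 3456\right) \left(- \frac{1}{88546}\right) - \frac{35711}{59146} = \left(- \frac{221100}{53}\right) \left(- \frac{1}{88546}\right) - \frac{35711}{59146} = \frac{110550}{2346469} - \frac{35711}{59146} = - \frac{77256164159}{138784255474}$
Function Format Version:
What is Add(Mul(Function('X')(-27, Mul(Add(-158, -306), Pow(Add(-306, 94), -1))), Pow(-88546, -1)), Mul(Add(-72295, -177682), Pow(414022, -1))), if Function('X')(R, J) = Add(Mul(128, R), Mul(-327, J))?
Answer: Rational(-77256164159, 138784255474) ≈ -0.55666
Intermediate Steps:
Function('X')(R, J) = Add(Mul(-327, J), Mul(128, R))
Add(Mul(Function('X')(-27, Mul(Add(-158, -306), Pow(Add(-306, 94), -1))), Pow(-88546, -1)), Mul(Add(-72295, -177682), Pow(414022, -1))) = Add(Mul(Add(Mul(-327, Mul(Add(-158, -306), Pow(Add(-306, 94), -1))), Mul(128, -27)), Pow(-88546, -1)), Mul(Add(-72295, -177682), Pow(414022, -1))) = Add(Mul(Add(Mul(-327, Mul(-464, Pow(-212, -1))), -3456), Rational(-1, 88546)), Mul(-249977, Rational(1, 414022))) = Add(Mul(Add(Mul(-327, Mul(-464, Rational(-1, 212))), -3456), Rational(-1, 88546)), Rational(-35711, 59146)) = Add(Mul(Add(Mul(-327, Rational(116, 53)), -3456), Rational(-1, 88546)), Rational(-35711, 59146)) = Add(Mul(Add(Rational(-37932, 53), -3456), Rational(-1, 88546)), Rational(-35711, 59146)) = Add(Mul(Rational(-221100, 53), Rational(-1, 88546)), Rational(-35711, 59146)) = Add(Rational(110550, 2346469), Rational(-35711, 59146)) = Rational(-77256164159, 138784255474)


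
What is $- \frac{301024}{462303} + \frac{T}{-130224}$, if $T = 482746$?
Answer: $- \frac{43729245569}{10033824312} \approx -4.3582$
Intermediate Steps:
$- \frac{301024}{462303} + \frac{T}{-130224} = - \frac{301024}{462303} + \frac{482746}{-130224} = \left(-301024\right) \frac{1}{462303} + 482746 \left(- \frac{1}{130224}\right) = - \frac{301024}{462303} - \frac{241373}{65112} = - \frac{43729245569}{10033824312}$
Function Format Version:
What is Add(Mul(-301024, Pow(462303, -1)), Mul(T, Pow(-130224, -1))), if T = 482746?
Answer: Rational(-43729245569, 10033824312) ≈ -4.3582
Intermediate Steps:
Add(Mul(-301024, Pow(462303, -1)), Mul(T, Pow(-130224, -1))) = Add(Mul(-301024, Pow(462303, -1)), Mul(482746, Pow(-130224, -1))) = Add(Mul(-301024, Rational(1, 462303)), Mul(482746, Rational(-1, 130224))) = Add(Rational(-301024, 462303), Rational(-241373, 65112)) = Rational(-43729245569, 10033824312)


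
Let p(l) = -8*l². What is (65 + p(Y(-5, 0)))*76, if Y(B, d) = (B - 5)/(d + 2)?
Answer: -10260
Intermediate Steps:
Y(B, d) = (-5 + B)/(2 + d)
(65 + p(Y(-5, 0)))*76 = (65 - 8*(-5 - 5)²/(2 + 0)²)*76 = (65 - 8*(-10/2)²)*76 = (65 - 8*((½)*(-10))²)*76 = (65 - 8*(-5)²)*76 = (65 - 8*25)*76 = (65 - 200)*76 = -135*76 = -10260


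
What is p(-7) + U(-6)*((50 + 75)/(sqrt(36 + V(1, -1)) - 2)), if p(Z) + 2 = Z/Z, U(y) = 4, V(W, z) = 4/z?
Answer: 243/7 + 500*sqrt(2)/7 ≈ 135.73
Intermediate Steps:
p(Z) = -1 (p(Z) = -2 + Z/Z = -2 + 1 = -1)
p(-7) + U(-6)*((50 + 75)/(sqrt(36 + V(1, -1)) - 2)) = -1 + 4*((50 + 75)/(sqrt(36 + 4/(-1)) - 2)) = -1 + 4*(125/(sqrt(36 + 4*(-1)) - 2)) = -1 + 4*(125/(sqrt(36 - 4) - 2)) = -1 + 4*(125/(sqrt(32) - 2)) = -1 + 4*(125/(4*sqrt(2) - 2)) = -1 + 4*(125/(-2 + 4*sqrt(2))) = -1 + 500/(-2 + 4*sqrt(2))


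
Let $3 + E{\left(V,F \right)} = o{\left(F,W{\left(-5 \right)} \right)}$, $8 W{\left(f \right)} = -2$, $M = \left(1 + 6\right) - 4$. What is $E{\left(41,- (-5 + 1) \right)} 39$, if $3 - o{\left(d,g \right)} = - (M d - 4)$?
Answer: $312$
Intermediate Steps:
$M = 3$ ($M = 7 - 4 = 3$)
$W{\left(f \right)} = - \frac{1}{4}$ ($W{\left(f \right)} = \frac{1}{8} \left(-2\right) = - \frac{1}{4}$)
$o{\left(d,g \right)} = -1 + 3 d$ ($o{\left(d,g \right)} = 3 - - (3 d - 4) = 3 - - (-4 + 3 d) = 3 - \left(4 - 3 d\right) = 3 + \left(-4 + 3 d\right) = -1 + 3 d$)
$E{\left(V,F \right)} = -4 + 3 F$ ($E{\left(V,F \right)} = -3 + \left(-1 + 3 F\right) = -4 + 3 F$)
$E{\left(41,- (-5 + 1) \right)} 39 = \left(-4 + 3 \left(- (-5 + 1)\right)\right) 39 = \left(-4 + 3 \left(\left(-1\right) \left(-4\right)\right)\right) 39 = \left(-4 + 3 \cdot 4\right) 39 = \left(-4 + 12\right) 39 = 8 \cdot 39 = 312$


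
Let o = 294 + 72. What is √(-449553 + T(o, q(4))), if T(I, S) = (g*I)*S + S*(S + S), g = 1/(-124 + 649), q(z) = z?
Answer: I*√550659809/35 ≈ 670.46*I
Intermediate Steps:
o = 366
g = 1/525 ≈ 0.0019048
T(I, S) = 2*S² + I*S/525 (T(I, S) = (I/525)*S + S*(S + S) = I*S/525 + S*(2*S) = I*S/525 + 2*S² = 2*S² + I*S/525)
√(-449553 + T(o, q(4))) = √(-449553 + (1/525)*4*(366 + 1050*4)) = √(-449553 + (1/525)*4*(366 + 4200)) = √(-449553 + (1/525)*4*4566) = √(-449553 + 6088/175) = √(-78665687/175) = I*√550659809/35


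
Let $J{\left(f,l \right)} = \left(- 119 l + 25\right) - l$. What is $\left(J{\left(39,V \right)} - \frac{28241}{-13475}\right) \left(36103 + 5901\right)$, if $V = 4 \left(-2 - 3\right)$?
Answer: $\frac{1373745692464}{13475} \approx 1.0195 \cdot 10^{8}$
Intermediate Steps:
$V = -20$ ($V = 4 \left(-5\right) = -20$)
$J{\left(f,l \right)} = 25 - 120 l$ ($J{\left(f,l \right)} = \left(25 - 119 l\right) - l = 25 - 120 l$)
$\left(J{\left(39,V \right)} - \frac{28241}{-13475}\right) \left(36103 + 5901\right) = \left(\left(25 - -2400\right) - \frac{28241}{-13475}\right) \left(36103 + 5901\right) = \left(\left(25 + 2400\right) - - \frac{28241}{13475}\right) 42004 = \left(2425 + \frac{28241}{13475}\right) 42004 = \frac{32705116}{13475} \cdot 42004 = \frac{1373745692464}{13475}$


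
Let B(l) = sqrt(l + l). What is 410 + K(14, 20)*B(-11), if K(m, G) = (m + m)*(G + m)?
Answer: 410 + 952*I*sqrt(22) ≈ 410.0 + 4465.3*I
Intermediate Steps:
B(l) = sqrt(2)*sqrt(l) (B(l) = sqrt(2*l) = sqrt(2)*sqrt(l))
K(m, G) = 2*m*(G + m) (K(m, G) = (2*m)*(G + m) = 2*m*(G + m))
410 + K(14, 20)*B(-11) = 410 + (2*14*(20 + 14))*(sqrt(2)*sqrt(-11)) = 410 + (2*14*34)*(sqrt(2)*(I*sqrt(11))) = 410 + 952*(I*sqrt(22)) = 410 + 952*I*sqrt(22)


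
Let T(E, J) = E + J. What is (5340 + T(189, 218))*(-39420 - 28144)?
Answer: -388290308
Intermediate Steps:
(5340 + T(189, 218))*(-39420 - 28144) = (5340 + (189 + 218))*(-39420 - 28144) = (5340 + 407)*(-67564) = 5747*(-67564) = -388290308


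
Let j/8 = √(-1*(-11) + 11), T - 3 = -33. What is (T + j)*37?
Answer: -1110 + 296*√22 ≈ 278.36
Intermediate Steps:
T = -30 (T = 3 - 33 = -30)
j = 8*√22 (j = 8*√(-1*(-11) + 11) = 8*√(11 + 11) = 8*√22 ≈ 37.523)
(T + j)*37 = (-30 + 8*√22)*37 = -1110 + 296*√22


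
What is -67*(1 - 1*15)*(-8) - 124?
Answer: -7628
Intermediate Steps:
-67*(1 - 1*15)*(-8) - 124 = -67*(1 - 15)*(-8) - 124 = -(-938)*(-8) - 124 = -67*112 - 124 = -7504 - 124 = -7628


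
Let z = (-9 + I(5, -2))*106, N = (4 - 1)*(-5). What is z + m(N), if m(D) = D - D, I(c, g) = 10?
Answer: 106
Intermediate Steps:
N = -15 (N = 3*(-5) = -15)
m(D) = 0
z = 106 (z = (-9 + 10)*106 = 1*106 = 106)
z + m(N) = 106 + 0 = 106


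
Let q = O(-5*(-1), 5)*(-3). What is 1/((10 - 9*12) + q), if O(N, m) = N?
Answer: -1/113 ≈ -0.0088496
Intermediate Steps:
q = -15 (q = -5*(-1)*(-3) = 5*(-3) = -15)
1/((10 - 9*12) + q) = 1/((10 - 9*12) - 15) = 1/((10 - 108) - 15) = 1/(-98 - 15) = 1/(-113) = -1/113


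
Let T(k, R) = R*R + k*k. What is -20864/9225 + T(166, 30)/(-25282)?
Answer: -394995124/116613225 ≈ -3.3872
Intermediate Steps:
T(k, R) = R² + k²
-20864/9225 + T(166, 30)/(-25282) = -20864/9225 + (30² + 166²)/(-25282) = -20864*1/9225 + (900 + 27556)*(-1/25282) = -20864/9225 + 28456*(-1/25282) = -20864/9225 - 14228/12641 = -394995124/116613225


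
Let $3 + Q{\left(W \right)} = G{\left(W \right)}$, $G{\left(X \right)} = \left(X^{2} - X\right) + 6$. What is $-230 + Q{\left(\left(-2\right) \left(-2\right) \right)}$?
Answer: $-215$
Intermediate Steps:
$G{\left(X \right)} = 6 + X^{2} - X$
$Q{\left(W \right)} = 3 + W^{2} - W$ ($Q{\left(W \right)} = -3 + \left(6 + W^{2} - W\right) = 3 + W^{2} - W$)
$-230 + Q{\left(\left(-2\right) \left(-2\right) \right)} = -230 + \left(3 + \left(\left(-2\right) \left(-2\right)\right)^{2} - \left(-2\right) \left(-2\right)\right) = -230 + \left(3 + 4^{2} - 4\right) = -230 + \left(3 + 16 - 4\right) = -230 + 15 = -215$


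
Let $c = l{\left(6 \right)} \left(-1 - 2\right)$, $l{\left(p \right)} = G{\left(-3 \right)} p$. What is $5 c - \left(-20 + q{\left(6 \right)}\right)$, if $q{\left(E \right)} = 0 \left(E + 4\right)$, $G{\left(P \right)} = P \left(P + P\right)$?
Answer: $-1600$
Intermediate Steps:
$G{\left(P \right)} = 2 P^{2}$ ($G{\left(P \right)} = P 2 P = 2 P^{2}$)
$l{\left(p \right)} = 18 p$ ($l{\left(p \right)} = 2 \left(-3\right)^{2} p = 2 \cdot 9 p = 18 p$)
$q{\left(E \right)} = 0$ ($q{\left(E \right)} = 0 \left(4 + E\right) = 0$)
$c = -324$ ($c = 18 \cdot 6 \left(-1 - 2\right) = 108 \left(-3\right) = -324$)
$5 c - \left(-20 + q{\left(6 \right)}\right) = 5 \left(-324\right) + \left(20 - 0\right) = -1620 + \left(20 + 0\right) = -1620 + 20 = -1600$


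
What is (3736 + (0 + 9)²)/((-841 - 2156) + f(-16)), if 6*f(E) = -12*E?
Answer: -3817/2965 ≈ -1.2874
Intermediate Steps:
f(E) = -2*E (f(E) = (-12*E)/6 = -2*E)
(3736 + (0 + 9)²)/((-841 - 2156) + f(-16)) = (3736 + (0 + 9)²)/((-841 - 2156) - 2*(-16)) = (3736 + 9²)/(-2997 + 32) = (3736 + 81)/(-2965) = 3817*(-1/2965) = -3817/2965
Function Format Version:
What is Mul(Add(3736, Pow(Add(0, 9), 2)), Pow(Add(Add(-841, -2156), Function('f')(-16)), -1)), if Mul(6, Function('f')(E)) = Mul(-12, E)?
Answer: Rational(-3817, 2965) ≈ -1.2874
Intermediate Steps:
Function('f')(E) = Mul(-2, E) (Function('f')(E) = Mul(Rational(1, 6), Mul(-12, E)) = Mul(-2, E))
Mul(Add(3736, Pow(Add(0, 9), 2)), Pow(Add(Add(-841, -2156), Function('f')(-16)), -1)) = Mul(Add(3736, Pow(Add(0, 9), 2)), Pow(Add(Add(-841, -2156), Mul(-2, -16)), -1)) = Mul(Add(3736, Pow(9, 2)), Pow(Add(-2997, 32), -1)) = Mul(Add(3736, 81), Pow(-2965, -1)) = Mul(3817, Rational(-1, 2965)) = Rational(-3817, 2965)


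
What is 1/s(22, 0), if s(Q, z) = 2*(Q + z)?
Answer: 1/44 ≈ 0.022727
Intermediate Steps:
s(Q, z) = 2*Q + 2*z
1/s(22, 0) = 1/(2*22 + 2*0) = 1/(44 + 0) = 1/44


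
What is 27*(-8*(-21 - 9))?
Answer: 6480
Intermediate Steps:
27*(-8*(-21 - 9)) = 27*(-8*(-30)) = 27*240 = 6480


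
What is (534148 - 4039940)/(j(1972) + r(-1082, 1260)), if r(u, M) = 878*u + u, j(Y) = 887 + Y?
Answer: 3505792/948219 ≈ 3.6972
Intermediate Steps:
r(u, M) = 879*u
(534148 - 4039940)/(j(1972) + r(-1082, 1260)) = (534148 - 4039940)/((887 + 1972) + 879*(-1082)) = -3505792/(2859 - 951078) = -3505792/(-948219) = -3505792*(-1/948219) = 3505792/948219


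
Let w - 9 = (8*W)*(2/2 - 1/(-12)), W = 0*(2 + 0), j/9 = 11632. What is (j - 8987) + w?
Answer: 95710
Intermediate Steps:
j = 104688 (j = 9*11632 = 104688)
W = 0 (W = 0*2 = 0)
w = 9 (w = 9 + (8*0)*(2/2 - 1/(-12)) = 9 + 0*(2*(1/2) - 1*(-1/12)) = 9 + 0*(1 + 1/12) = 9 + 0*(13/12) = 9 + 0 = 9)
(j - 8987) + w = (104688 - 8987) + 9 = 95701 + 9 = 95710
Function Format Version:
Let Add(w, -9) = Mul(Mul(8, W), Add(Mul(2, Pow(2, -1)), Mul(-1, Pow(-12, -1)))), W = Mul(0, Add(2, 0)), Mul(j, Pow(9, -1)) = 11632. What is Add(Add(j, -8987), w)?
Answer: 95710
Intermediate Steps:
j = 104688 (j = Mul(9, 11632) = 104688)
W = 0 (W = Mul(0, 2) = 0)
w = 9 (w = Add(9, Mul(Mul(8, 0), Add(Mul(2, Pow(2, -1)), Mul(-1, Pow(-12, -1))))) = Add(9, Mul(0, Add(Mul(2, Rational(1, 2)), Mul(-1, Rational(-1, 12))))) = Add(9, Mul(0, Add(1, Rational(1, 12)))) = Add(9, Mul(0, Rational(13, 12))) = Add(9, 0) = 9)
Add(Add(j, -8987), w) = Add(Add(104688, -8987), 9) = Add(95701, 9) = 95710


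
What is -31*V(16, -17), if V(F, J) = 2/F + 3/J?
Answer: 217/136 ≈ 1.5956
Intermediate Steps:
-31*V(16, -17) = -31*(2/16 + 3/(-17)) = -31*(2*(1/16) + 3*(-1/17)) = -31*(⅛ - 3/17) = -31*(-7/136) = 217/136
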